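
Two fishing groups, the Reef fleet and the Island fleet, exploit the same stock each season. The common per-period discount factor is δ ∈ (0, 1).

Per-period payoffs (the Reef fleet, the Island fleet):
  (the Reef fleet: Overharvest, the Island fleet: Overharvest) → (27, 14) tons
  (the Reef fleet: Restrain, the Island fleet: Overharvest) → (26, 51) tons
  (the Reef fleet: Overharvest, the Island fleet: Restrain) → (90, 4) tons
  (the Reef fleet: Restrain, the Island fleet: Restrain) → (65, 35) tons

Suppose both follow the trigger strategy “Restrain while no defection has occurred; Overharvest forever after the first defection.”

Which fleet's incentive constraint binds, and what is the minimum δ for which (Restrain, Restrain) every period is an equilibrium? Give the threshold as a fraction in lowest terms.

the Island fleet; δ ≥ 16/37

the Reef fleet's threshold: (90−65)/(90−27) = 25/63.
the Island fleet's threshold: (51−35)/(51−14) = 16/37.
25/63 < 16/37, so the Island fleet binds and δ* = 16/37.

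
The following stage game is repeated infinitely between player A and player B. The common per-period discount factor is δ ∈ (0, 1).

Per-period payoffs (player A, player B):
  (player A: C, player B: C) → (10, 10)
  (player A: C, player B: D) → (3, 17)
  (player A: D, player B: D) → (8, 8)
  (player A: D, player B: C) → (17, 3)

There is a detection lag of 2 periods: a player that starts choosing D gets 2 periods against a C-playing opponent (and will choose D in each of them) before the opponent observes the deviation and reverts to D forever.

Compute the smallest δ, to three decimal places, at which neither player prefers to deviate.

A deviator earns 17 for 2 periods, then 8 forever; cooperating earns 10 forever. Multiplying the IC by (1−δ):
10 ≥ 17(1−δ^2) + 8δ^2, so 9·δ^2 ≥ 7 and δ^2 ≥ 7/9.
δ ≥ (7/9)^(1/2) ≈ 0.882.

0.882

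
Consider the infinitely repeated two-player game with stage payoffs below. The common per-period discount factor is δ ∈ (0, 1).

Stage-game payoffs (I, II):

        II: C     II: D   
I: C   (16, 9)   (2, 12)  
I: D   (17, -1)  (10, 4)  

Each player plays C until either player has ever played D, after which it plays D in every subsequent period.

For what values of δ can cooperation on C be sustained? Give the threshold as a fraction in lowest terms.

I: cooperation gives 16 each period; deviation gives 17 once then 10 forever.
  16/(1−δ) ≥ 17 + 10δ/(1−δ) ⇒ δ ≥ 1/7.
II: cooperation gives 9 each period; deviation gives 12 once then 4 forever.
  δ ≥ 3/8.
Both must hold, so the binding constraint is II's: δ ≥ 3/8.

3/8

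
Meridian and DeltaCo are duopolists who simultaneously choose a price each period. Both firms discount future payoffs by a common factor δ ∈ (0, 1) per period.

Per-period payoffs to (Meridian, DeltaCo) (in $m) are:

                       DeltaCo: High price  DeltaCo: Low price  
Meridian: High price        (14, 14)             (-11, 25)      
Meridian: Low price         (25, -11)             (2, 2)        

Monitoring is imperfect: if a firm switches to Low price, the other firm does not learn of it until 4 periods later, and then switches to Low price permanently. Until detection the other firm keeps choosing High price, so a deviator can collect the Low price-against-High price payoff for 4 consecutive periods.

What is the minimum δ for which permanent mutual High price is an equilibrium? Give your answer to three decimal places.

0.832

A deviator earns 25 for 4 periods, then 2 forever; cooperating earns 14 forever. Multiplying the IC by (1−δ):
14 ≥ 25(1−δ^4) + 2δ^4, so 23·δ^4 ≥ 11 and δ^4 ≥ 11/23.
δ ≥ (11/23)^(1/4) ≈ 0.832.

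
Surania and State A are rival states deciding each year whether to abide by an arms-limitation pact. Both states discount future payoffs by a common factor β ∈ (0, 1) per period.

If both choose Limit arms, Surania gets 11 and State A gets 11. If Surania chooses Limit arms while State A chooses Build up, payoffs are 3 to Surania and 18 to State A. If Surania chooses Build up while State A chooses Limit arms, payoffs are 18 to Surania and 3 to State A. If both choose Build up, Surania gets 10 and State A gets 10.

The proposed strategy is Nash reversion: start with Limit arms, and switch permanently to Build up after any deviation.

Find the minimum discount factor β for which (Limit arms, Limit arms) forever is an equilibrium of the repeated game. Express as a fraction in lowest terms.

One-period gain from deviating is 18 − 11 = 7. The loss is 11 − 10 = 1 in every subsequent period, with present value 1·β/(1−β).
Deviation is unprofitable when 1·β/(1−β) ≥ 7, i.e. β/(1−β) ≥ 7.
Equivalently β ≥ 7/(7+1) = 7/8.

7/8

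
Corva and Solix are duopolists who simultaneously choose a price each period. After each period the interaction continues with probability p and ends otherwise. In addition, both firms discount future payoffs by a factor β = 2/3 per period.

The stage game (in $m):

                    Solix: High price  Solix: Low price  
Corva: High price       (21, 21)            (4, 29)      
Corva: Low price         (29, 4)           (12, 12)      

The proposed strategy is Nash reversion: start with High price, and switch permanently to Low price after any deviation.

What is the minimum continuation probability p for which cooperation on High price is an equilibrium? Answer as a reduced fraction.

12/17

With continuation probability p and discount β, the effective per-period discount factor is βp.
Grim-trigger IC: βp ≥ (29−21)/(29−12) = 8/17.
So p ≥ (8/17)/(2/3) = 12/17.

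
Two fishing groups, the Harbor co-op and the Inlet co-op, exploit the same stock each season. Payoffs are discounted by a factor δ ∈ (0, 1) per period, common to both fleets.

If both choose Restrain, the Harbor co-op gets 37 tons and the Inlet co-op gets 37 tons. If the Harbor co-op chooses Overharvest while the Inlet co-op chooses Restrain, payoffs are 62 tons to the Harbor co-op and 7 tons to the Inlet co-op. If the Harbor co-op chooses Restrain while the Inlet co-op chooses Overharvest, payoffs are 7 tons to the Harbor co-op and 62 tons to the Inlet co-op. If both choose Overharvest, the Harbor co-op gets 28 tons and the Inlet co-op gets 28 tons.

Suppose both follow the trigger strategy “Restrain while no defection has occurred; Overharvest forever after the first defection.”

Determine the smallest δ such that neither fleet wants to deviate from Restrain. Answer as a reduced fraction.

Under grim trigger the critical discount factor is (T−C)/(T−P) with T = 62, C = 37, P = 28.
δ* = (62−37)/(62−28) = 25/34.

25/34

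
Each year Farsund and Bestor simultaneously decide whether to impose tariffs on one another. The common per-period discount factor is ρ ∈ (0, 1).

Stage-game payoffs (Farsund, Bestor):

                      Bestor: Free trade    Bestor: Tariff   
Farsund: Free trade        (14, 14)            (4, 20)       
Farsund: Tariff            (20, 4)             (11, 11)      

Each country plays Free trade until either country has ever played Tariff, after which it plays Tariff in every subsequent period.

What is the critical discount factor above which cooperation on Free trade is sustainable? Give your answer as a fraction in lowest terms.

2/3

Cooperation forever yields 14 each period: 14/(1−ρ).
Deviating yields 20 once, then 11 forever: 20 + 11ρ/(1−ρ).
No profitable deviation requires 14/(1−ρ) ≥ 20 + 11ρ/(1−ρ).
Multiplying by (1−ρ): 14 ≥ 20(1−ρ) + 11ρ = 20 − 9ρ.
So 9ρ ≥ 6, i.e. ρ ≥ 6/9 = 2/3.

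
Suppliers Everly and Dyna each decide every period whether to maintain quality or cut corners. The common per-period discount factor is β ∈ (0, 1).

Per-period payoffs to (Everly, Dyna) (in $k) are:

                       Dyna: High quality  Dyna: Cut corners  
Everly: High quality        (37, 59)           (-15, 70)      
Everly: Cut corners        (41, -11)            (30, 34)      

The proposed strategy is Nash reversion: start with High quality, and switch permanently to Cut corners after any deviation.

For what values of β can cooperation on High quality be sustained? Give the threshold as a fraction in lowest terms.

4/11

Everly's threshold: (41−37)/(41−30) = 4/11.
Dyna's threshold: (70−59)/(70−34) = 11/36.
4/11 > 11/36, so Everly binds and β* = 4/11.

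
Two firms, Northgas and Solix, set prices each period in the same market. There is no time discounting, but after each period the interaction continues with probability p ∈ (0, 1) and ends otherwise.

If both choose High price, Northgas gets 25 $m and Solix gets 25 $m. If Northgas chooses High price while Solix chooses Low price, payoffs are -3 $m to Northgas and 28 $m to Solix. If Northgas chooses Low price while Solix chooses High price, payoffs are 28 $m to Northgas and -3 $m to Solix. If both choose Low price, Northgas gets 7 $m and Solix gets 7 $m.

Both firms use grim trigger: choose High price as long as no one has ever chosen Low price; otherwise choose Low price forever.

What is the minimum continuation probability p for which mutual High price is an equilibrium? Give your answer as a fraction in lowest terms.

With no time discounting, the continuation probability p plays the role of the discount factor.
Grim-trigger IC: 25/(1−p) ≥ 28 + 7p/(1−p) ⇒ p ≥ (28−25)/(28−7) = 1/7.

1/7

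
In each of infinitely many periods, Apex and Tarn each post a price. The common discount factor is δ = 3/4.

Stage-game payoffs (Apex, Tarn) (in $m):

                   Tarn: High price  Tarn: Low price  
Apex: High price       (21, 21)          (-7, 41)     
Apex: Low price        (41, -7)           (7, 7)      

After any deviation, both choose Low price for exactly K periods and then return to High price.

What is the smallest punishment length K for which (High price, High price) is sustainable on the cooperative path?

3

IC: δ(1−δ^K)/(1−δ) ≥ (41−21)/(21−7) = 10/7.
With δ = 3/4: need 1 − δ^K ≥ 10/7·(1−3/4)/(3/4), i.e. δ^K ≤ 0.5238.
Since (3/4)^2 = 0.5625 and (3/4)^3 = 0.4219, the smallest such K is 3.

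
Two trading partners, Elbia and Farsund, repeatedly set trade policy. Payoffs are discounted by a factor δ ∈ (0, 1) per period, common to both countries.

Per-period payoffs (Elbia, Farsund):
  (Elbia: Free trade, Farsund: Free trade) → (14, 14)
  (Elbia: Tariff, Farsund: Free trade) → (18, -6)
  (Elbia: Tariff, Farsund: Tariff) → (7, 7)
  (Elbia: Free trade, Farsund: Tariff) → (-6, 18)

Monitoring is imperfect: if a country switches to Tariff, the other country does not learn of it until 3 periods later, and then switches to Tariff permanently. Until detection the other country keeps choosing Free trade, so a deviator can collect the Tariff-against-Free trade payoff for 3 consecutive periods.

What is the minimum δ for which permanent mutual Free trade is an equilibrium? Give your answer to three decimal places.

The best deviation is to choose Tariff for all 3 undetected periods, earning 18 each, then 7 forever once detected.
Deviation value: 18(1−δ^3)/(1−δ) + 7δ^3/(1−δ); cooperation value: 14/(1−δ).
IC: 14 ≥ 18(1−δ^3) + 7δ^3 = 18 − 11δ^3.
So δ^3 ≥ 4/11, giving δ ≥ (4/11)^(1/3) ≈ 0.714.

0.714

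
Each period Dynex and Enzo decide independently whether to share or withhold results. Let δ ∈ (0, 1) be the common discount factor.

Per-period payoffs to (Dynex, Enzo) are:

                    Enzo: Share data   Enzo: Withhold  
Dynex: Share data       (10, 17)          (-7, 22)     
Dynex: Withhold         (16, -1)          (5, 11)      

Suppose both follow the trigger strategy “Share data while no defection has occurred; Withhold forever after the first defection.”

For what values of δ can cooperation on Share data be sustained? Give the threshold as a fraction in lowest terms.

6/11

For Dynex: deviation gain 16−10 = 6, per-period punishment loss 10−5 = 5. IC gives δ ≥ 6/11.
For Enzo: gain 5, loss 6 per period, so δ ≥ 5/11.
The tighter constraint is Dynex's, so cooperation needs δ ≥ 6/11.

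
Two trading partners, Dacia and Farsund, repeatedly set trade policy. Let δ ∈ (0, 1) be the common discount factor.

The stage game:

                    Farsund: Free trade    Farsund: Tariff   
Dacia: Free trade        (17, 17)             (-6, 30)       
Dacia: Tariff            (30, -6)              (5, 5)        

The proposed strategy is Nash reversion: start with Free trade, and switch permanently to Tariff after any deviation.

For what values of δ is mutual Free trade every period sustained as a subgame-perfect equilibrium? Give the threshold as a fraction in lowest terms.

13/25

Cooperation forever yields 17 each period: 17/(1−δ).
Deviating yields 30 once, then 5 forever: 30 + 5δ/(1−δ).
No profitable deviation requires 17/(1−δ) ≥ 30 + 5δ/(1−δ).
Multiplying by (1−δ): 17 ≥ 30(1−δ) + 5δ = 30 − 25δ.
So 25δ ≥ 13, i.e. δ ≥ 13/25.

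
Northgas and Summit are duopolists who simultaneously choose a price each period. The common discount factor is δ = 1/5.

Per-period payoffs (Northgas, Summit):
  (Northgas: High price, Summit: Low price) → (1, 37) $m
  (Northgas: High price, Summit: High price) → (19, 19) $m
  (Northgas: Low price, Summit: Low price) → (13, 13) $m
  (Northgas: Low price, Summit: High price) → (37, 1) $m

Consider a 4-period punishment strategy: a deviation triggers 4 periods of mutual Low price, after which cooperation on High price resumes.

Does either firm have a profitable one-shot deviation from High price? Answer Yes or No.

Comparing payoff streams over the 5 periods until play realigns: cooperate → 19(1+δ+…+δ^4); deviate → 37 + 13(δ+…+δ^4).
Cooperation is sustained iff (19−13)(δ+…+δ^4) ≥ 37−19.
δ+…+δ^4 = 1/5·(1−(1/5)^4)/(1−1/5) = 0.2496, and (37−19)/(19−13) = 3.0000.
0.2496 < 3.0000, so cooperation is not sustainable.

Yes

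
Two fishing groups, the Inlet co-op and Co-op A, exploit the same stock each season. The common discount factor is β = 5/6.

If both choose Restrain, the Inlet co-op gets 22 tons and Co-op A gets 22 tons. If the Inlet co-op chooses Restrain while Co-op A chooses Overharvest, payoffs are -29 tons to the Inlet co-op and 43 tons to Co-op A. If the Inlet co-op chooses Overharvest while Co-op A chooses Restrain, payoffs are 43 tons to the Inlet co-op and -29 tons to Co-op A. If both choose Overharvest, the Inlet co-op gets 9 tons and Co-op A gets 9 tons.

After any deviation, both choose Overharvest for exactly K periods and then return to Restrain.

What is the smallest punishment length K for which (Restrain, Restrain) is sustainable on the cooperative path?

3

Need Σ_{k=1}^{K} β^k ≥ (43−22)/(22−9) = 1.6154 at β = 5/6.
At K = 2 the sum is 1.5278 < 1.6154; at K = 3 it is 2.1065 ≥ 1.6154.
So the minimum punishment length is K = 3.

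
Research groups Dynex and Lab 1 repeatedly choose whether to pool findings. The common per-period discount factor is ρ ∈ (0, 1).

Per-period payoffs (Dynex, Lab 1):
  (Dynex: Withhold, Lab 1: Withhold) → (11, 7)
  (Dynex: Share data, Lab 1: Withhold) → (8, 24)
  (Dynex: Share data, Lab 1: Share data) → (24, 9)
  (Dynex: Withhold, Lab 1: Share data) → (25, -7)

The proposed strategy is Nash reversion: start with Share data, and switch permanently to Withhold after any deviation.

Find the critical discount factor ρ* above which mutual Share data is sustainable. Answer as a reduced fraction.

15/17

Dynex's threshold: (25−24)/(25−11) = 1/14.
Lab 1's threshold: (24−9)/(24−7) = 15/17.
1/14 < 15/17, so Lab 1 binds and ρ* = 15/17.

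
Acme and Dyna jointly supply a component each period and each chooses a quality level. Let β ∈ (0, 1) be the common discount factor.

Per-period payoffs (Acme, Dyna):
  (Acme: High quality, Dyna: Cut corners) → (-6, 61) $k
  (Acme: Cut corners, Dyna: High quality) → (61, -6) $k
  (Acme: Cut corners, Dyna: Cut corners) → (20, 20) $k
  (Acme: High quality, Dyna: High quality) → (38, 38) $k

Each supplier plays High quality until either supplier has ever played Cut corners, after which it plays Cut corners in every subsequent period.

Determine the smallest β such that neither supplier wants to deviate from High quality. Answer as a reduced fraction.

One-period gain from deviating is 61 − 38 = 23. The loss is 38 − 20 = 18 in every subsequent period, with present value 18·β/(1−β).
Deviation is unprofitable when 18·β/(1−β) ≥ 23, i.e. β/(1−β) ≥ 23/18.
Equivalently β ≥ 23/(23+18) = 23/41.

23/41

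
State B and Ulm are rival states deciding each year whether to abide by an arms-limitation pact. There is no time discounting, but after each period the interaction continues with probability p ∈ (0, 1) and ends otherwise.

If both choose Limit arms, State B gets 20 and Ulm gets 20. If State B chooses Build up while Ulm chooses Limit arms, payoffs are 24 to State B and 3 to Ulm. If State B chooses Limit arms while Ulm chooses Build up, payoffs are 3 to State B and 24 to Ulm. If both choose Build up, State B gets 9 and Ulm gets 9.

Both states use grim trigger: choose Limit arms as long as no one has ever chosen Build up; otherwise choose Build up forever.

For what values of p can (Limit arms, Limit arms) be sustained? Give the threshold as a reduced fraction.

With no time discounting, the continuation probability p plays the role of the discount factor.
Grim-trigger IC: 20/(1−p) ≥ 24 + 9p/(1−p) ⇒ p ≥ (24−20)/(24−9) = 4/15.

4/15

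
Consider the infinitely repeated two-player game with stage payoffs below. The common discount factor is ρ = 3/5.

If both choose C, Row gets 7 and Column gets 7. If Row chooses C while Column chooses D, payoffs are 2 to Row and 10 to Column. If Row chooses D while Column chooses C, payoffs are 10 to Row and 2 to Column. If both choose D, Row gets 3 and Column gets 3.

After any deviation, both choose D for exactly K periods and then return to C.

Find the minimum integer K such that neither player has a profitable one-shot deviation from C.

2

No profitable deviation requires (7−3)(ρ+…+ρ^K) ≥ 10−7, i.e. ρ+…+ρ^K ≥ 3/4 ≈ 0.7500.
With ρ = 3/5, the partial sums are K=1: 0.6000, K=2: 0.9600.
K = 2 is the first length at which the sum reaches 0.7500.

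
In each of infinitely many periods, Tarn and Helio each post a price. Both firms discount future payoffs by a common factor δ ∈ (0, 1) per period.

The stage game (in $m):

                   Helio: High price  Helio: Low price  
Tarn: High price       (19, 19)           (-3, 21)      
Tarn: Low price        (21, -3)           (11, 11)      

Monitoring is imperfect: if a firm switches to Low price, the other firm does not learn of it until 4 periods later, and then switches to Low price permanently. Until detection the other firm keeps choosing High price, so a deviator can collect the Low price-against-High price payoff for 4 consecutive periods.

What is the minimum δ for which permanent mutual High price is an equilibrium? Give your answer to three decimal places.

Deviating for the 4 undetected periods gains 21−19 = 2 per period over cooperation, then loses 19−11 = 8 per period forever once punishment starts.
Gain: 2(1 + δ + … + δ^3); loss: 8·δ^4/(1−δ).
No profitable deviation ⇔ 2(1−δ^4) ≤ 8·δ^4, i.e. δ^4 ≥ 2/(2+8) = 1/5.
Hence δ ≥ (1/5)^(1/4) ≈ 0.669.

0.669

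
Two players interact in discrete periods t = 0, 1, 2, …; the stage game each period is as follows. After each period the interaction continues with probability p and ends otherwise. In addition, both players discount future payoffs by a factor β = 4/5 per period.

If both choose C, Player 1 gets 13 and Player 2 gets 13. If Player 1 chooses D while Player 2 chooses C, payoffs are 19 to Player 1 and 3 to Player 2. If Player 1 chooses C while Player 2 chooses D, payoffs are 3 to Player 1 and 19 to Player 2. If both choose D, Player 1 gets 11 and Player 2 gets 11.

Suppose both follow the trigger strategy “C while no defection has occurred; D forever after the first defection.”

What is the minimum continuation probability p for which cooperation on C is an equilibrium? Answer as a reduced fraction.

15/16

With continuation probability p and discount β, the effective per-period discount factor is βp.
Grim-trigger IC: βp ≥ (19−13)/(19−11) = 3/4.
So p ≥ (3/4)/(4/5) = 15/16.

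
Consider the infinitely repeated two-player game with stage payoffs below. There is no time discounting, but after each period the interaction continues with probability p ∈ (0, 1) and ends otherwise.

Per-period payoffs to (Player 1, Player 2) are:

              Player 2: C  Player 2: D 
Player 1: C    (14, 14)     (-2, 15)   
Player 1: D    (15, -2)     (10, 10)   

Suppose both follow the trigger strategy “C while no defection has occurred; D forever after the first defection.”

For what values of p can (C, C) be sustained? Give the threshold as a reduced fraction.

Expected cooperation value is 14 + p·14 + p²·14 + … = 14/(1−p); deviation gives 15 + p·10/(1−p).
14 ≥ 15(1−p) + 10p ⇒ 5p ≥ 1 ⇒ p ≥ 1/5.

1/5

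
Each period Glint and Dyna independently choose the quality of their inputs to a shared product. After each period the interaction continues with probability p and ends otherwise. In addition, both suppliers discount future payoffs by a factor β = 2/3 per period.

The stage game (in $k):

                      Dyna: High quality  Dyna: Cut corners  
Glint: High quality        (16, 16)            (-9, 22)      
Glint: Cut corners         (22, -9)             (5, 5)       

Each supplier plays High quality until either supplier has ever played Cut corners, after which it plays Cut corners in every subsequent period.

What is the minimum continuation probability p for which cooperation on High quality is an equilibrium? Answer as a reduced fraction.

With continuation probability p and discount β, the effective per-period discount factor is βp.
Grim-trigger IC: βp ≥ (22−16)/(22−5) = 6/17.
So p ≥ (6/17)/(2/3) = 9/17.

9/17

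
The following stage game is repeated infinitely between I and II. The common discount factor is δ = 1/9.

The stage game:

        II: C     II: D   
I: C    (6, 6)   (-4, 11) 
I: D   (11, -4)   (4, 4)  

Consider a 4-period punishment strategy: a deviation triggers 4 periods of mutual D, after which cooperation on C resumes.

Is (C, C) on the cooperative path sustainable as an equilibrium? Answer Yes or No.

No

IC: δ+…+δ^4 ≥ (11−6)/(6−4) = 5/2.
At δ = 1/9: partial sum = 0.1250 < 2.5000. Cooperation not sustainable.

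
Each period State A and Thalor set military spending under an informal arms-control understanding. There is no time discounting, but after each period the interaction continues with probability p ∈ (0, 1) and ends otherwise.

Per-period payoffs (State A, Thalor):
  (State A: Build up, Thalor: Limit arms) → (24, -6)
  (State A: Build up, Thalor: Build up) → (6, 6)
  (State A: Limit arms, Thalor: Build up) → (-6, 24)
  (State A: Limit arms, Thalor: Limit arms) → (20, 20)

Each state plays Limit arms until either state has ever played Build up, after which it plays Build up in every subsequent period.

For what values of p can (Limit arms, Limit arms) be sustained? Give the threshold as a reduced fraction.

With no time discounting, the continuation probability p plays the role of the discount factor.
Grim-trigger IC: 20/(1−p) ≥ 24 + 6p/(1−p) ⇒ p ≥ (24−20)/(24−6) = 2/9.

2/9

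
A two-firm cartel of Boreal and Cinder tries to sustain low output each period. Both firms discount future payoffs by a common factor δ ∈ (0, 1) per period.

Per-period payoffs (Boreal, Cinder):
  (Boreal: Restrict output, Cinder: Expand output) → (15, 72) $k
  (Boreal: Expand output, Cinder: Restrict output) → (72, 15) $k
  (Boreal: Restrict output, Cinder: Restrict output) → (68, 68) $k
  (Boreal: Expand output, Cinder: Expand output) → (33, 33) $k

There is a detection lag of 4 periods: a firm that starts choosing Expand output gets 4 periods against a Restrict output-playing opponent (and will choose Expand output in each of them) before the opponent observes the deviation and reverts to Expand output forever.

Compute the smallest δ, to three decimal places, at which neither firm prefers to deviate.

The best deviation is to choose Expand output for all 4 undetected periods, earning 72 each, then 33 forever once detected.
Deviation value: 72(1−δ^4)/(1−δ) + 33δ^4/(1−δ); cooperation value: 68/(1−δ).
IC: 68 ≥ 72(1−δ^4) + 33δ^4 = 72 − 39δ^4.
So δ^4 ≥ 4/39, giving δ ≥ (4/39)^(1/4) ≈ 0.566.

0.566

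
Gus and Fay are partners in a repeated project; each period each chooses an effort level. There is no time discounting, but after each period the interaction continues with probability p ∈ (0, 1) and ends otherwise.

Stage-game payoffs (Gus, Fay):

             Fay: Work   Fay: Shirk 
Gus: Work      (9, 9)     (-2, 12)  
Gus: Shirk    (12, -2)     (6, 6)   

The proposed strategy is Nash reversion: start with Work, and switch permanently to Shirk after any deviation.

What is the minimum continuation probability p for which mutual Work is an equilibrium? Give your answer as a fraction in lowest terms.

1/2

Expected cooperation value is 9 + p·9 + p²·9 + … = 9/(1−p); deviation gives 12 + p·6/(1−p).
9 ≥ 12(1−p) + 6p ⇒ 6p ≥ 3 ⇒ p ≥ 3/6 = 1/2.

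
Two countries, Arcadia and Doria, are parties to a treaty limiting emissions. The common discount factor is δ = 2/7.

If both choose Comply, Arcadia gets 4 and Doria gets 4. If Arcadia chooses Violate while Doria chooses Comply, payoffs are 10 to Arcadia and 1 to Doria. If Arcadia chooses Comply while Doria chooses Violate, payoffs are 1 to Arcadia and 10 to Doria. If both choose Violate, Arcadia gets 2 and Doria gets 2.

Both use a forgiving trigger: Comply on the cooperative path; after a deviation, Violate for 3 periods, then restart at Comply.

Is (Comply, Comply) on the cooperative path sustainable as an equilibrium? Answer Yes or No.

A one-shot deviation gives 10 now, then 2 for 3 periods, then back to 4.
Gain from deviating: (10−4) today; loss: (4−2) in each of the next 3 periods.
No-deviation condition: (4−2)(δ+…+δ^3) ≥ 10−4, i.e. δ+…+δ^3 ≥ 3.
At δ = 2/7: δ+…+δ^3 = 0.3907 < 3.0000.
So cooperation is not sustainable.

No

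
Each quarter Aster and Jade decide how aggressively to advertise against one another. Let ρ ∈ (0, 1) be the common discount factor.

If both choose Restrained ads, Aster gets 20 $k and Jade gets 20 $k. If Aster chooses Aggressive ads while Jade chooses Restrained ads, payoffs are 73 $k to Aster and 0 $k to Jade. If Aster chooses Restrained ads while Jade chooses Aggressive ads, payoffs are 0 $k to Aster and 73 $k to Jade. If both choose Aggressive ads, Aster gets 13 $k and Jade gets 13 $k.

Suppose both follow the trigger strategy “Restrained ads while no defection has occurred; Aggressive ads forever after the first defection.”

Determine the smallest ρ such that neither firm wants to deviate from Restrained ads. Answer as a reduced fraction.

53/60

20/(1−ρ) ≥ 73 + 13ρ/(1−ρ)
20 ≥ 73 − 60ρ
ρ ≥ 53/60.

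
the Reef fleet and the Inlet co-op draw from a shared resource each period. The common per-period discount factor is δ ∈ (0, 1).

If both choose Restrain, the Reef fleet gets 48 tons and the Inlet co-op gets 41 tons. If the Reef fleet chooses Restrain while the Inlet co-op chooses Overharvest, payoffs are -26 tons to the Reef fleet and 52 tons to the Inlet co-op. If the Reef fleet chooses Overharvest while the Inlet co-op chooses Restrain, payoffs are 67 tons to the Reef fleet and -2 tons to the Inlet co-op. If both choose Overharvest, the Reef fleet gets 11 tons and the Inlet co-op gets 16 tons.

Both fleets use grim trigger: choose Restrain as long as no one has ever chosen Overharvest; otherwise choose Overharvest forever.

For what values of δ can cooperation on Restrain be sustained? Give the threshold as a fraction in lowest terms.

For the Reef fleet: deviation gain 67−48 = 19, per-period punishment loss 48−11 = 37. IC gives δ ≥ 19/56.
For the Inlet co-op: gain 11, loss 25 per period, so δ ≥ 11/36.
The tighter constraint is the Reef fleet's, so cooperation needs δ ≥ 19/56.

19/56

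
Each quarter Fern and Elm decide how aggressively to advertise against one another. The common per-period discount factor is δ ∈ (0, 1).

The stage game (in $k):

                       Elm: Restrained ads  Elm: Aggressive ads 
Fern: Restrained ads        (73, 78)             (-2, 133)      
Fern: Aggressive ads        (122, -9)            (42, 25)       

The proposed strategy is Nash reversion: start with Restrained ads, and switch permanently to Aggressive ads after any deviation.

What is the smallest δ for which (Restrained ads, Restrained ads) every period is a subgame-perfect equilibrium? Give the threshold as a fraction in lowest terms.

49/80

For Fern: deviation gain 122−73 = 49, per-period punishment loss 73−42 = 31. IC gives δ ≥ 49/80.
For Elm: gain 55, loss 53 per period, so δ ≥ 55/108.
The tighter constraint is Fern's, so cooperation needs δ ≥ 49/80.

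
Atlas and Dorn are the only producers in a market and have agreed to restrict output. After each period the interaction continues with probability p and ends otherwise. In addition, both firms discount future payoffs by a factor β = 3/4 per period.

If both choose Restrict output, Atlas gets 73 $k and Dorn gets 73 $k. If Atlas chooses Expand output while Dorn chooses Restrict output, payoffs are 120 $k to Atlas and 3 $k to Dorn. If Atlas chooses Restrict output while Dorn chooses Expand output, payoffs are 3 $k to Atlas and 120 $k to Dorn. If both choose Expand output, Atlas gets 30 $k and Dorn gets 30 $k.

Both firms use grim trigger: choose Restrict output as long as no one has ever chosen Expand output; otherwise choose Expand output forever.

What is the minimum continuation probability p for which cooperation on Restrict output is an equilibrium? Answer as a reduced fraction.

94/135

Expected continuation weight on next period's payoff is β·p = 3/4·p, which plays the role of the discount factor.
Cooperation requires 3/4·p ≥ (120−73)/(120−30) = 47/90, hence p ≥ 94/135.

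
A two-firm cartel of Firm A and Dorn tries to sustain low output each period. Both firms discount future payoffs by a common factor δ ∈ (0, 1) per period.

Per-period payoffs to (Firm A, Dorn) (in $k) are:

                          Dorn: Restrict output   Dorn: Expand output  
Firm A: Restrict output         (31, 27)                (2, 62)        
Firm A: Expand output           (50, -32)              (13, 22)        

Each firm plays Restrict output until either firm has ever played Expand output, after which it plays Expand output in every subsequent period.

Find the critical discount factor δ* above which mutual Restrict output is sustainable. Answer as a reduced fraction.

Firm A's threshold: (50−31)/(50−13) = 19/37.
Dorn's threshold: (62−27)/(62−22) = 7/8.
19/37 < 7/8, so Dorn binds and δ* = 7/8.

7/8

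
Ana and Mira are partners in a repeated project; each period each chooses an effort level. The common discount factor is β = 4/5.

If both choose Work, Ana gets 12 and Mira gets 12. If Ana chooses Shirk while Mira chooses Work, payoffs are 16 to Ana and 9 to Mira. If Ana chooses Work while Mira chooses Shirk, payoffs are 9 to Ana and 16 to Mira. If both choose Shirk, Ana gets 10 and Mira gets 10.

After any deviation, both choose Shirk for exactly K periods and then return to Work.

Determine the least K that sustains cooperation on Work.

No profitable deviation requires (12−10)(β+…+β^K) ≥ 16−12, i.e. β+…+β^K ≥ 2 ≈ 2.0000.
With β = 4/5, the partial sums are K=1: 0.8000, K=2: 1.4400, K=3: 1.9520, K=4: 2.3616.
K = 4 is the first length at which the sum reaches 2.0000.

4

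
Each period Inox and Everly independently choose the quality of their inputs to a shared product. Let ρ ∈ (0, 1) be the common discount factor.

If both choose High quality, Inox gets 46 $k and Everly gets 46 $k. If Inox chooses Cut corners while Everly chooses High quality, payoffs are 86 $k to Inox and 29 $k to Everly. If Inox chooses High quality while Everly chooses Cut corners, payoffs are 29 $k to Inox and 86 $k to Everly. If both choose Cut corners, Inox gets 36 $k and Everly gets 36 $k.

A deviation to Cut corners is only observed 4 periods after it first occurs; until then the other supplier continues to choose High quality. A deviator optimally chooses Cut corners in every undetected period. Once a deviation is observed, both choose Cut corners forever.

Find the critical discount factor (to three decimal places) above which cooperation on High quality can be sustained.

Deviating for the 4 undetected periods gains 86−46 = 40 per period over cooperation, then loses 46−36 = 10 per period forever once punishment starts.
Gain: 40(1 + ρ + … + ρ^3); loss: 10·ρ^4/(1−ρ).
No profitable deviation ⇔ 40(1−ρ^4) ≤ 10·ρ^4, i.e. ρ^4 ≥ 40/(40+10) = 4/5.
Hence ρ ≥ (4/5)^(1/4) ≈ 0.946.

0.946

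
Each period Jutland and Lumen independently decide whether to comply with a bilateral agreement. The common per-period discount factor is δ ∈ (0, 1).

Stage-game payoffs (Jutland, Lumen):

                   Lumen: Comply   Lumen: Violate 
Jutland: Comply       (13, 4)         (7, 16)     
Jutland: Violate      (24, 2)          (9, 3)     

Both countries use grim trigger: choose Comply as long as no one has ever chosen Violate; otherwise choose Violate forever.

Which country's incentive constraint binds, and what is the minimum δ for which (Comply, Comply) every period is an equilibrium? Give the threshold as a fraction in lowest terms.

Lumen; δ ≥ 12/13

For Jutland: deviation gain 24−13 = 11, per-period punishment loss 13−9 = 4. IC gives δ ≥ 11/15.
For Lumen: gain 12, loss 1 per period, so δ ≥ 12/13.
The tighter constraint is Lumen's, so cooperation needs δ ≥ 12/13.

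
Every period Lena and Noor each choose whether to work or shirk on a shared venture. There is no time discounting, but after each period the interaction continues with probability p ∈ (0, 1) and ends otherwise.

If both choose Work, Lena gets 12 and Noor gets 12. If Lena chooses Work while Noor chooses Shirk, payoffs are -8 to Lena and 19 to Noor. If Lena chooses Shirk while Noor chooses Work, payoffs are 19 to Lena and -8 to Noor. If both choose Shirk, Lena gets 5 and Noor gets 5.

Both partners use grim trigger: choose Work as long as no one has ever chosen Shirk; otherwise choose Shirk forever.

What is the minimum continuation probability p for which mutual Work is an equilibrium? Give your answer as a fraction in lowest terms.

Expected cooperation value is 12 + p·12 + p²·12 + … = 12/(1−p); deviation gives 19 + p·5/(1−p).
12 ≥ 19(1−p) + 5p ⇒ 14p ≥ 7 ⇒ p ≥ 7/14 = 1/2.

1/2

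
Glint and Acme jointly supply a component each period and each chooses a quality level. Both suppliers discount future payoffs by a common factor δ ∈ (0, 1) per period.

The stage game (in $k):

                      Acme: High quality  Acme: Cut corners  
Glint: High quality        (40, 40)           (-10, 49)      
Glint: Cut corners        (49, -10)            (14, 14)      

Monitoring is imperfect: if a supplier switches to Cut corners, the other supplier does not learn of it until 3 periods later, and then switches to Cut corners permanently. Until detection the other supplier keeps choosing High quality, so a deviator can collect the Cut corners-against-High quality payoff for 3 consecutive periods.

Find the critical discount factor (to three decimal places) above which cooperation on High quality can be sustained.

The best deviation is to choose Cut corners for all 3 undetected periods, earning 49 each, then 14 forever once detected.
Deviation value: 49(1−δ^3)/(1−δ) + 14δ^3/(1−δ); cooperation value: 40/(1−δ).
IC: 40 ≥ 49(1−δ^3) + 14δ^3 = 49 − 35δ^3.
So δ^3 ≥ 9/35, giving δ ≥ (9/35)^(1/3) ≈ 0.636.

0.636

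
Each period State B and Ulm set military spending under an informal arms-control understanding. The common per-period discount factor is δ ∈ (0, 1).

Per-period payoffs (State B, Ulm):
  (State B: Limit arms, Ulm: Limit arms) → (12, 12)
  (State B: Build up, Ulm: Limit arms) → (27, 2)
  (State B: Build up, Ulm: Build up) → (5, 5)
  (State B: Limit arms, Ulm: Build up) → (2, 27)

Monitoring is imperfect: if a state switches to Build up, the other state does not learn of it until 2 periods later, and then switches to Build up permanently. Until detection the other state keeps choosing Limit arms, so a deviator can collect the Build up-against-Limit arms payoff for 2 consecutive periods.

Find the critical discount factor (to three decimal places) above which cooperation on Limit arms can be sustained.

0.826

The best deviation is to choose Build up for all 2 undetected periods, earning 27 each, then 5 forever once detected.
Deviation value: 27(1−δ^2)/(1−δ) + 5δ^2/(1−δ); cooperation value: 12/(1−δ).
IC: 12 ≥ 27(1−δ^2) + 5δ^2 = 27 − 22δ^2.
So δ^2 ≥ 15/22, giving δ ≥ (15/22)^(1/2) ≈ 0.826.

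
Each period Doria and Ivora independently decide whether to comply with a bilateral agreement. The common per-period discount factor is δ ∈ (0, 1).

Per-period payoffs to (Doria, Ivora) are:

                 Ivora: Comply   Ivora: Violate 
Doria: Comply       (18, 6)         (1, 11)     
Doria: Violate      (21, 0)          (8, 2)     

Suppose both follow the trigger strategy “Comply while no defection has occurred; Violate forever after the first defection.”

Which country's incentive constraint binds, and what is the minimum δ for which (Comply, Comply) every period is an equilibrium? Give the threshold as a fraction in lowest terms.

Doria: cooperation gives 18 each period; deviation gives 21 once then 8 forever.
  18/(1−δ) ≥ 21 + 8δ/(1−δ) ⇒ δ ≥ 3/13.
Ivora: cooperation gives 6 each period; deviation gives 11 once then 2 forever.
  δ ≥ 5/9.
Both must hold, so the binding constraint is Ivora's: δ ≥ 5/9.

Ivora; δ ≥ 5/9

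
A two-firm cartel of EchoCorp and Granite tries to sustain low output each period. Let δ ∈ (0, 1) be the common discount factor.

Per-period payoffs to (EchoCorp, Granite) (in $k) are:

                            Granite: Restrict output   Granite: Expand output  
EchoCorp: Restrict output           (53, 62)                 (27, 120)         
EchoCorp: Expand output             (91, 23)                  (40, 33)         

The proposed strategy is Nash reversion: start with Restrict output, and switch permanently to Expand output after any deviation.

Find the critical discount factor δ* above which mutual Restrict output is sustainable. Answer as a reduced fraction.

EchoCorp: cooperation gives 53 each period; deviation gives 91 once then 40 forever.
  53/(1−δ) ≥ 91 + 40δ/(1−δ) ⇒ δ ≥ 38/51.
Granite: cooperation gives 62 each period; deviation gives 120 once then 33 forever.
  δ ≥ 58/87 = 2/3.
Both must hold, so the binding constraint is EchoCorp's: δ ≥ 38/51.

38/51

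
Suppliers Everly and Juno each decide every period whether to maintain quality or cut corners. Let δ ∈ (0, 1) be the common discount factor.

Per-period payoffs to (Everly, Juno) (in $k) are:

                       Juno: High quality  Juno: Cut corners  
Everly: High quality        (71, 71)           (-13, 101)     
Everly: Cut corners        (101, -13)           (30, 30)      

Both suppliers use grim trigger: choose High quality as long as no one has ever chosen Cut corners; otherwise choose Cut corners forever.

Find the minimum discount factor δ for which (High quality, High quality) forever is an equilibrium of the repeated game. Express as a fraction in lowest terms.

30/71

Cooperation forever yields 71 each period: 71/(1−δ).
Deviating yields 101 once, then 30 forever: 101 + 30δ/(1−δ).
No profitable deviation requires 71/(1−δ) ≥ 101 + 30δ/(1−δ).
Multiplying by (1−δ): 71 ≥ 101(1−δ) + 30δ = 101 − 71δ.
So 71δ ≥ 30, i.e. δ ≥ 30/71.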